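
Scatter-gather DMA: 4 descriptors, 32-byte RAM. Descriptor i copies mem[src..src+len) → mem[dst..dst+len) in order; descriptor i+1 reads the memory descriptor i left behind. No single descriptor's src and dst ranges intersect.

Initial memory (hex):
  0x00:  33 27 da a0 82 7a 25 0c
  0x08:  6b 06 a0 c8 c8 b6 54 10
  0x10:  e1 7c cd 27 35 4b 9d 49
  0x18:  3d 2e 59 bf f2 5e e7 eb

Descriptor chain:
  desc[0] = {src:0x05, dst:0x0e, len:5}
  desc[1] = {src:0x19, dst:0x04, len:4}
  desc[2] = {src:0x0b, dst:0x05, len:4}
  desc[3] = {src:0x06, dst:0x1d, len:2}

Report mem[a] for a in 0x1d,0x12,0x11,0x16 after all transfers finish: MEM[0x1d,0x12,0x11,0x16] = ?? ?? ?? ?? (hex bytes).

  after D0: wrote 5B at 0x0e = 7a250c6b06
  after D1: wrote 4B at 0x04 = 2e59bff2
  after D2: wrote 4B at 0x05 = c8c8b67a
  after D3: wrote 2B at 0x1d = c8b6
query mem[0x1d]=0xc8, mem[0x12]=0x06, mem[0x11]=0x6b, mem[0x16]=0x9d

MEM[0x1d,0x12,0x11,0x16] = c8 06 6b 9d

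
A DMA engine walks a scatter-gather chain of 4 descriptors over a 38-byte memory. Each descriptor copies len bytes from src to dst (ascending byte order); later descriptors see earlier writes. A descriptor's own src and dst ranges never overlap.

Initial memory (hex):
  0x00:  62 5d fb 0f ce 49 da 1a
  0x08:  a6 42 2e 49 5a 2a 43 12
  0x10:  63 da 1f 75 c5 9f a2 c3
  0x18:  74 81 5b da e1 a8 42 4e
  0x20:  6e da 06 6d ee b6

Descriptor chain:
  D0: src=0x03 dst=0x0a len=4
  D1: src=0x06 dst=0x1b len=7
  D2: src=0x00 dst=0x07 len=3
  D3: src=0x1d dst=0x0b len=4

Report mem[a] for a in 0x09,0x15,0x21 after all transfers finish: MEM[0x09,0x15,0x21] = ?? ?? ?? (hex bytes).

MEM[0x09,0x15,0x21] = fb 9f 49

[0] 0x03->0x0a len=4 : 0f ce 49 da
[1] 0x06->0x1b len=7 : da 1a a6 42 0f ce 49
[2] 0x00->0x07 len=3 : 62 5d fb
[3] 0x1d->0x0b len=4 : a6 42 0f ce
query mem[0x09]=0xfb, mem[0x15]=0x9f, mem[0x21]=0x49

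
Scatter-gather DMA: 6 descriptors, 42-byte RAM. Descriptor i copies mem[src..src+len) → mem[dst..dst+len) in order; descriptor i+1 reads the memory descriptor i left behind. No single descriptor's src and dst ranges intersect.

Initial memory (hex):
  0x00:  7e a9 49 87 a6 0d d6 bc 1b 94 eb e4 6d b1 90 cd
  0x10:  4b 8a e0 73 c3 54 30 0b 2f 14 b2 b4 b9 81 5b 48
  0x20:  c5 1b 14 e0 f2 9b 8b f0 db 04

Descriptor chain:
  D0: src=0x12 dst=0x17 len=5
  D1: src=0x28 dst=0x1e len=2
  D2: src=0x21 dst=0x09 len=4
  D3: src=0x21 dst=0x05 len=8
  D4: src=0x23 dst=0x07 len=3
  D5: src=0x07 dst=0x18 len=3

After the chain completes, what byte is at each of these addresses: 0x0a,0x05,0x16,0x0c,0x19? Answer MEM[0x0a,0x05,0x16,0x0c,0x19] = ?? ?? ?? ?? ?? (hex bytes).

MEM[0x0a,0x05,0x16,0x0c,0x19] = 8b 1b 30 db f2

  after D0: wrote 5B at 0x17 = e073c35430
  after D1: wrote 2B at 0x1e = db04
  after D2: wrote 4B at 0x09 = 1b14e0f2
  after D3: wrote 8B at 0x05 = 1b14e0f29b8bf0db
  after D4: wrote 3B at 0x07 = e0f29b
  after D5: wrote 3B at 0x18 = e0f29b
query mem[0x0a]=0x8b, mem[0x05]=0x1b, mem[0x16]=0x30, mem[0x0c]=0xdb, mem[0x19]=0xf2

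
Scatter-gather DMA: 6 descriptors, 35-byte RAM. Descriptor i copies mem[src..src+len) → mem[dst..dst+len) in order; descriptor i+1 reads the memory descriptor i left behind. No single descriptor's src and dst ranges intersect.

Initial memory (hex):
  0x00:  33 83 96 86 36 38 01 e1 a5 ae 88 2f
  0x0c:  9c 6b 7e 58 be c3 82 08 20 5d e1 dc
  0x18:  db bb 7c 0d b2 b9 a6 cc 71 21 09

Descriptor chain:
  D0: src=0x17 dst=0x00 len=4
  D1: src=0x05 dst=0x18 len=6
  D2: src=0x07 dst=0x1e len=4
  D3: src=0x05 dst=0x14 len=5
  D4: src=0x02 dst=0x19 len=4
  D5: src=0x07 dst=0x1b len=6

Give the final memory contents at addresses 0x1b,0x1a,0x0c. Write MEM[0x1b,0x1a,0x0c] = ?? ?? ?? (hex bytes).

  after D0: wrote 4B at 0x00 = dcdbbb7c
  after D1: wrote 6B at 0x18 = 3801e1a5ae88
  after D2: wrote 4B at 0x1e = e1a5ae88
  after D3: wrote 5B at 0x14 = 3801e1a5ae
  after D4: wrote 4B at 0x19 = bb7c3638
  after D5: wrote 6B at 0x1b = e1a5ae882f9c
query mem[0x1b]=0xe1, mem[0x1a]=0x7c, mem[0x0c]=0x9c

MEM[0x1b,0x1a,0x0c] = e1 7c 9c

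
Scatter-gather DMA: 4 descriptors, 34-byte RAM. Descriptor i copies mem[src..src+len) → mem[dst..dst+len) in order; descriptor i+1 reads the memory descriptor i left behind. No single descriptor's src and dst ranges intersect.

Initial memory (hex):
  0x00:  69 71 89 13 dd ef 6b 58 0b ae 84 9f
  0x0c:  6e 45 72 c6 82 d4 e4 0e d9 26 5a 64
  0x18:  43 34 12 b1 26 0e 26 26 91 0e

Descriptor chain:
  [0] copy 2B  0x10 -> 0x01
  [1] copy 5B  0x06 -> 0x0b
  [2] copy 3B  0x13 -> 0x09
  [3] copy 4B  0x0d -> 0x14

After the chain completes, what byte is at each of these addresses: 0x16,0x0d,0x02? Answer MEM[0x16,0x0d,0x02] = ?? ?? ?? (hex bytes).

MEM[0x16,0x0d,0x02] = 84 0b d4

#0 dst[0x01+2] := {0x82,0xd4}
#1 dst[0x0b+5] := {0x6b,0x58,0x0b,0xae,0x84}
#2 dst[0x09+3] := {0x0e,0xd9,0x26}
#3 dst[0x14+4] := {0x0b,0xae,0x84,0x82}
query mem[0x16]=0x84, mem[0x0d]=0x0b, mem[0x02]=0xd4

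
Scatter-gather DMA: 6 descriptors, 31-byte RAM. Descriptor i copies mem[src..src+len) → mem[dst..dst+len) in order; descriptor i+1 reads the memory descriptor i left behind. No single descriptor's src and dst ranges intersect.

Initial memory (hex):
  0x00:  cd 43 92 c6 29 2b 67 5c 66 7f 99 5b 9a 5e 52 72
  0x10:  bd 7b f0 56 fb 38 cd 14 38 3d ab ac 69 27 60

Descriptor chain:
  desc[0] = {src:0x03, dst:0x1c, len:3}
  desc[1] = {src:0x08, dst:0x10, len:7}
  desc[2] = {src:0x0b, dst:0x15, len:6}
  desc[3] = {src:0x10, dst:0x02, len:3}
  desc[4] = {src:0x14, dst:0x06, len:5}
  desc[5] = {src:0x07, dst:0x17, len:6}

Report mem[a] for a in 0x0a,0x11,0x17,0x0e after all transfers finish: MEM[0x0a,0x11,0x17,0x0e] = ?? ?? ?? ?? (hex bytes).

  after D0: wrote 3B at 0x1c = c6292b
  after D1: wrote 7B at 0x10 = 667f995b9a5e52
  after D2: wrote 6B at 0x15 = 5b9a5e527266
  after D3: wrote 3B at 0x02 = 667f99
  after D4: wrote 5B at 0x06 = 9a5b9a5e52
  after D5: wrote 6B at 0x17 = 5b9a5e525b9a
query mem[0x0a]=0x52, mem[0x11]=0x7f, mem[0x17]=0x5b, mem[0x0e]=0x52

MEM[0x0a,0x11,0x17,0x0e] = 52 7f 5b 52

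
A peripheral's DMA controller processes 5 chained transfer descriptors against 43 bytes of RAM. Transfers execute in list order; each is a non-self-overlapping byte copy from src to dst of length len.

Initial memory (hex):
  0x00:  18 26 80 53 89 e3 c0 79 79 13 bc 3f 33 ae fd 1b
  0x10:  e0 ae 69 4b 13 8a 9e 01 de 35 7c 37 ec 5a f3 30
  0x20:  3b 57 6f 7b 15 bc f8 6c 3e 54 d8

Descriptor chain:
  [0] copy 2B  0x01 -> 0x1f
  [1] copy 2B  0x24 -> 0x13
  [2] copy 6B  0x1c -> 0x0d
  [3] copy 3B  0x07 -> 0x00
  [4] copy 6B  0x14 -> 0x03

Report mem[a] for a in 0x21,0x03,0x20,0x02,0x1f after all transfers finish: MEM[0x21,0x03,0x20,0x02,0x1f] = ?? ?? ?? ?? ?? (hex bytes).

MEM[0x21,0x03,0x20,0x02,0x1f] = 57 bc 80 13 26

[0] 0x01->0x1f len=2 : 26 80
[1] 0x24->0x13 len=2 : 15 bc
[2] 0x1c->0x0d len=6 : ec 5a f3 26 80 57
[3] 0x07->0x00 len=3 : 79 79 13
[4] 0x14->0x03 len=6 : bc 8a 9e 01 de 35
query mem[0x21]=0x57, mem[0x03]=0xbc, mem[0x20]=0x80, mem[0x02]=0x13, mem[0x1f]=0x26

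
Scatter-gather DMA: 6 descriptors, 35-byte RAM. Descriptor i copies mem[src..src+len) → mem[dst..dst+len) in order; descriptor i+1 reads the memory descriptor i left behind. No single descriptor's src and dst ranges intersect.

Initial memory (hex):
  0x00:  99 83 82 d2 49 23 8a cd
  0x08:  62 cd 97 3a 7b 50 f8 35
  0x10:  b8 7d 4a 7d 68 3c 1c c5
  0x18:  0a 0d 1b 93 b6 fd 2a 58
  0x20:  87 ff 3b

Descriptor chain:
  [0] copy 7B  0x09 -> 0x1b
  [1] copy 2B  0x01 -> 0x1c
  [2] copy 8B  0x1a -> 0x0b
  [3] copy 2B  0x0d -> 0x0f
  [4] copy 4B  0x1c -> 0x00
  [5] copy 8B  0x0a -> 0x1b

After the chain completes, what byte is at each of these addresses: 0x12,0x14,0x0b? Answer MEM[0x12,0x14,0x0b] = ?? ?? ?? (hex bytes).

D0: mem[0x1b..0x21] <- [cd 97 3a 7b 50 f8 35]
D1: mem[0x1c..0x1d] <- [83 82]
D2: mem[0x0b..0x12] <- [1b cd 83 82 7b 50 f8 35]
D3: mem[0x0f..0x10] <- [83 82]
D4: mem[0x00..0x03] <- [83 82 7b 50]
D5: mem[0x1b..0x22] <- [97 1b cd 83 82 83 82 f8]
query mem[0x12]=0x35, mem[0x14]=0x68, mem[0x0b]=0x1b

MEM[0x12,0x14,0x0b] = 35 68 1b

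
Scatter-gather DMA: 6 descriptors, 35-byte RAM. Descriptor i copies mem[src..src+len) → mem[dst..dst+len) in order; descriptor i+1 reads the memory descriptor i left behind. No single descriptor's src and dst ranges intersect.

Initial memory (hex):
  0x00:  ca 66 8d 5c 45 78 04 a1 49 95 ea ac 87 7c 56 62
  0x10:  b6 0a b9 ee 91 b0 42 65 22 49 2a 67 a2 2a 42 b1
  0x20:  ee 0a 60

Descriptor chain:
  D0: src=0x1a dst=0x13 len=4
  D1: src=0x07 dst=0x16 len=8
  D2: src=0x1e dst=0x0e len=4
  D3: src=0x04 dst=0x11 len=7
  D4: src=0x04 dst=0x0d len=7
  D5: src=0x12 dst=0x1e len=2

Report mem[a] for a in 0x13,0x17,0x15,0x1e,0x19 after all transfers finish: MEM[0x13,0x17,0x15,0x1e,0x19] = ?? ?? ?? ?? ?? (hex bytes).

#0 dst[0x13+4] := {0x2a,0x67,0xa2,0x2a}
#1 dst[0x16+8] := {0xa1,0x49,0x95,0xea,0xac,0x87,0x7c,0x56}
#2 dst[0x0e+4] := {0x42,0xb1,0xee,0x0a}
#3 dst[0x11+7] := {0x45,0x78,0x04,0xa1,0x49,0x95,0xea}
#4 dst[0x0d+7] := {0x45,0x78,0x04,0xa1,0x49,0x95,0xea}
#5 dst[0x1e+2] := {0x95,0xea}
query mem[0x13]=0xea, mem[0x17]=0xea, mem[0x15]=0x49, mem[0x1e]=0x95, mem[0x19]=0xea

MEM[0x13,0x17,0x15,0x1e,0x19] = ea ea 49 95 ea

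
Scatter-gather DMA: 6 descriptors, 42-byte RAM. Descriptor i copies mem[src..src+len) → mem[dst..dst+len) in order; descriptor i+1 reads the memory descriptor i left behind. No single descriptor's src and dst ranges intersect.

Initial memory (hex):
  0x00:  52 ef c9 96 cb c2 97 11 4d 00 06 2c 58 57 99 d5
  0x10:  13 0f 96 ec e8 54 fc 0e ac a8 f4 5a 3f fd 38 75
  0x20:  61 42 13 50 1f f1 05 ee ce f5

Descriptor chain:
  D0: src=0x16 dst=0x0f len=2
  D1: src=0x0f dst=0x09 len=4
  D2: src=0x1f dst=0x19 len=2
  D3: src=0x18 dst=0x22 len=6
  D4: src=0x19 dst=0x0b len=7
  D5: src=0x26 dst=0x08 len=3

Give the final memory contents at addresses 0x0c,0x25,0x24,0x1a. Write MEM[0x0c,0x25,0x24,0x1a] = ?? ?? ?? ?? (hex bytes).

D0: mem[0x0f..0x10] <- [fc 0e]
D1: mem[0x09..0x0c] <- [fc 0e 0f 96]
D2: mem[0x19..0x1a] <- [75 61]
D3: mem[0x22..0x27] <- [ac 75 61 5a 3f fd]
D4: mem[0x0b..0x11] <- [75 61 5a 3f fd 38 75]
D5: mem[0x08..0x0a] <- [3f fd ce]
query mem[0x0c]=0x61, mem[0x25]=0x5a, mem[0x24]=0x61, mem[0x1a]=0x61

MEM[0x0c,0x25,0x24,0x1a] = 61 5a 61 61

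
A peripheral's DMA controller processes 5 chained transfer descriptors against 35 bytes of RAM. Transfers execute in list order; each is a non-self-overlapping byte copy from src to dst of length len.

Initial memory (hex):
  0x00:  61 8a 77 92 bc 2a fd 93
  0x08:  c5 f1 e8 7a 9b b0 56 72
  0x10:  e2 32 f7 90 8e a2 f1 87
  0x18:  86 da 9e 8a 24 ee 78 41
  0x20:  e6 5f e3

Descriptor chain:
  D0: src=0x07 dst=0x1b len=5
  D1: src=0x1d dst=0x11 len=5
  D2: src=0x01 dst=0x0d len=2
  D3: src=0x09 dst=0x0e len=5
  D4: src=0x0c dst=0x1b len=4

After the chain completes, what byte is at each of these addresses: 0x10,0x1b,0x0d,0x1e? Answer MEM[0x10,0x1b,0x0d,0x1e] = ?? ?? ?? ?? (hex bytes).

D0: mem[0x1b..0x1f] <- [93 c5 f1 e8 7a]
D1: mem[0x11..0x15] <- [f1 e8 7a e6 5f]
D2: mem[0x0d..0x0e] <- [8a 77]
D3: mem[0x0e..0x12] <- [f1 e8 7a 9b 8a]
D4: mem[0x1b..0x1e] <- [9b 8a f1 e8]
query mem[0x10]=0x7a, mem[0x1b]=0x9b, mem[0x0d]=0x8a, mem[0x1e]=0xe8

MEM[0x10,0x1b,0x0d,0x1e] = 7a 9b 8a e8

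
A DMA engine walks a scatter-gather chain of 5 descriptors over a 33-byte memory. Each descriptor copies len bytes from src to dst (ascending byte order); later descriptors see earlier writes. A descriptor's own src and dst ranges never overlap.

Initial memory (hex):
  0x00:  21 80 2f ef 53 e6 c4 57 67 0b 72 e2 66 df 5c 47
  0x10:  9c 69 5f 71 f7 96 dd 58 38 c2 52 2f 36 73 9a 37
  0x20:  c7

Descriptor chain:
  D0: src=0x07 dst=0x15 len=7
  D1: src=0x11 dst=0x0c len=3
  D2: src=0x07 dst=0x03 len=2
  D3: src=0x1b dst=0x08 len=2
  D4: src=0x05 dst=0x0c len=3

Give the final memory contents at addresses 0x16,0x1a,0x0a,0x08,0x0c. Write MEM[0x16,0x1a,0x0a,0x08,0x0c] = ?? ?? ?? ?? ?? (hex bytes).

  after D0: wrote 7B at 0x15 = 57670b72e266df
  after D1: wrote 3B at 0x0c = 695f71
  after D2: wrote 2B at 0x03 = 5767
  after D3: wrote 2B at 0x08 = df36
  after D4: wrote 3B at 0x0c = e6c457
query mem[0x16]=0x67, mem[0x1a]=0x66, mem[0x0a]=0x72, mem[0x08]=0xdf, mem[0x0c]=0xe6

MEM[0x16,0x1a,0x0a,0x08,0x0c] = 67 66 72 df e6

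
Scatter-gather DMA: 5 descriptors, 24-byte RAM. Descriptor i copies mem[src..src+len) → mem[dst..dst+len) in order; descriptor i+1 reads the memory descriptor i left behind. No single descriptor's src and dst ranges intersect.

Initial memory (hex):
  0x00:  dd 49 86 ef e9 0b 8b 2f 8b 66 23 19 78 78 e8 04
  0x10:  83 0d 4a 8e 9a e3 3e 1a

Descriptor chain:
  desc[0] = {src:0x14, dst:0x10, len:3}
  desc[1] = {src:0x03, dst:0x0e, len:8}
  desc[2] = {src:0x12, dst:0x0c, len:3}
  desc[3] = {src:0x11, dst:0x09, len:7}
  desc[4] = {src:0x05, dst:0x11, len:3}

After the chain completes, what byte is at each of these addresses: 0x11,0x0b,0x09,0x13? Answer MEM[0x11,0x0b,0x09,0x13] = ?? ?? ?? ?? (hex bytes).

MEM[0x11,0x0b,0x09,0x13] = 0b 8b 8b 2f

[0] 0x14->0x10 len=3 : 9a e3 3e
[1] 0x03->0x0e len=8 : ef e9 0b 8b 2f 8b 66 23
[2] 0x12->0x0c len=3 : 2f 8b 66
[3] 0x11->0x09 len=7 : 8b 2f 8b 66 23 3e 1a
[4] 0x05->0x11 len=3 : 0b 8b 2f
query mem[0x11]=0x0b, mem[0x0b]=0x8b, mem[0x09]=0x8b, mem[0x13]=0x2f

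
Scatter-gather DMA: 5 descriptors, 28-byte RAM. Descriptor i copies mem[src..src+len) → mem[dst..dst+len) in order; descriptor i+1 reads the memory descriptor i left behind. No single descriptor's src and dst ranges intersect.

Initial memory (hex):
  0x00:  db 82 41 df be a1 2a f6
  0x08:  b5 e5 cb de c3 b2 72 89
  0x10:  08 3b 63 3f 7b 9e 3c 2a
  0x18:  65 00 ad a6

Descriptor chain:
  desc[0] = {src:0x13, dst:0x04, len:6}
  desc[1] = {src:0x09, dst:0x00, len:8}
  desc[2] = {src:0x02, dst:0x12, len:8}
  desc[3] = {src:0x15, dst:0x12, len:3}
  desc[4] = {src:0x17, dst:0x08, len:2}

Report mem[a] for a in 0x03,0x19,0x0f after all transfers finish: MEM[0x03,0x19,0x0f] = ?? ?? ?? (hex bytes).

  after D0: wrote 6B at 0x04 = 3f7b9e3c2a65
  after D1: wrote 8B at 0x00 = 65cbdec3b2728908
  after D2: wrote 8B at 0x12 = dec3b27289082a65
  after D3: wrote 3B at 0x12 = 728908
  after D4: wrote 2B at 0x08 = 082a
query mem[0x03]=0xc3, mem[0x19]=0x65, mem[0x0f]=0x89

MEM[0x03,0x19,0x0f] = c3 65 89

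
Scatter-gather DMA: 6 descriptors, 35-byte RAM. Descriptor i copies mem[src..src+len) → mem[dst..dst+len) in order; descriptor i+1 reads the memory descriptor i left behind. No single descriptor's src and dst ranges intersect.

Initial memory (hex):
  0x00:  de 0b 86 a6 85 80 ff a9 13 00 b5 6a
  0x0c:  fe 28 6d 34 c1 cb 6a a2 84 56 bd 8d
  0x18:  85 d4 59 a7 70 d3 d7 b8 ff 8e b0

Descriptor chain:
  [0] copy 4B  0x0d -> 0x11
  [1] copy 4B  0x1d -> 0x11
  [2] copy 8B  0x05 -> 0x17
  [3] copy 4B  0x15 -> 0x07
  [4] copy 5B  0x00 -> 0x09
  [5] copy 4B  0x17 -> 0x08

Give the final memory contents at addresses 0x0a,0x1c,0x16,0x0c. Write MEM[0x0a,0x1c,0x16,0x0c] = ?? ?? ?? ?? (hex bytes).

MEM[0x0a,0x1c,0x16,0x0c] = a9 b5 bd a6

#0 dst[0x11+4] := {0x28,0x6d,0x34,0xc1}
#1 dst[0x11+4] := {0xd3,0xd7,0xb8,0xff}
#2 dst[0x17+8] := {0x80,0xff,0xa9,0x13,0x00,0xb5,0x6a,0xfe}
#3 dst[0x07+4] := {0x56,0xbd,0x80,0xff}
#4 dst[0x09+5] := {0xde,0x0b,0x86,0xa6,0x85}
#5 dst[0x08+4] := {0x80,0xff,0xa9,0x13}
query mem[0x0a]=0xa9, mem[0x1c]=0xb5, mem[0x16]=0xbd, mem[0x0c]=0xa6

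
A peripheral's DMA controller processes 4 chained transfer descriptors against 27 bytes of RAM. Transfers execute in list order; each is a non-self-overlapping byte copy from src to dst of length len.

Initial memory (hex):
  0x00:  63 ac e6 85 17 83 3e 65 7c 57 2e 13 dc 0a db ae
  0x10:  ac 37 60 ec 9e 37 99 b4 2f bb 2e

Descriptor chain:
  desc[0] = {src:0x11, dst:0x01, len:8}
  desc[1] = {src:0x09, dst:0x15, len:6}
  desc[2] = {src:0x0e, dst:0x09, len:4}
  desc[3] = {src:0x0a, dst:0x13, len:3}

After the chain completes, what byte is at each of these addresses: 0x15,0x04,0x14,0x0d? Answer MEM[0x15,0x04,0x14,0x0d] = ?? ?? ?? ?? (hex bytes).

[0] 0x11->0x01 len=8 : 37 60 ec 9e 37 99 b4 2f
[1] 0x09->0x15 len=6 : 57 2e 13 dc 0a db
[2] 0x0e->0x09 len=4 : db ae ac 37
[3] 0x0a->0x13 len=3 : ae ac 37
query mem[0x15]=0x37, mem[0x04]=0x9e, mem[0x14]=0xac, mem[0x0d]=0x0a

MEM[0x15,0x04,0x14,0x0d] = 37 9e ac 0a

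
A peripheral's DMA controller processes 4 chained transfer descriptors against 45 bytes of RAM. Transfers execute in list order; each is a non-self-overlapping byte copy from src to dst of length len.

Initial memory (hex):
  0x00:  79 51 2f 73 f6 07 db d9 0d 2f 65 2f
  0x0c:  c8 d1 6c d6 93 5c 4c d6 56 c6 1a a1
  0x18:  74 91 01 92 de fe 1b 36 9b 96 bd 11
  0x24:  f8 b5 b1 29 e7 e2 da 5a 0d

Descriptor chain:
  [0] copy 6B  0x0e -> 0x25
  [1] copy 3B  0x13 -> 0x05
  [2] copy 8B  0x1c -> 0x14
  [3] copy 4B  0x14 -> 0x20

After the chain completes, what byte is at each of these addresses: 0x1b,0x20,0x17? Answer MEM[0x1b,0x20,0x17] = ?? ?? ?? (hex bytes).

#0 dst[0x25+6] := {0x6c,0xd6,0x93,0x5c,0x4c,0xd6}
#1 dst[0x05+3] := {0xd6,0x56,0xc6}
#2 dst[0x14+8] := {0xde,0xfe,0x1b,0x36,0x9b,0x96,0xbd,0x11}
#3 dst[0x20+4] := {0xde,0xfe,0x1b,0x36}
query mem[0x1b]=0x11, mem[0x20]=0xde, mem[0x17]=0x36

MEM[0x1b,0x20,0x17] = 11 de 36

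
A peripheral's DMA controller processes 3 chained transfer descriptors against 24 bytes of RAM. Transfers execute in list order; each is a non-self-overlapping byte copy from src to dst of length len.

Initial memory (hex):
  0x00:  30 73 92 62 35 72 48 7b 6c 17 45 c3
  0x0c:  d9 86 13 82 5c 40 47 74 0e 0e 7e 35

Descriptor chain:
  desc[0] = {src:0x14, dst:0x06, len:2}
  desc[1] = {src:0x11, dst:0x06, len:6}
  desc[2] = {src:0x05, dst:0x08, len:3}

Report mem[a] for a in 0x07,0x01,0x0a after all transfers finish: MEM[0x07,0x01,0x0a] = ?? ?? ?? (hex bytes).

MEM[0x07,0x01,0x0a] = 47 73 47

#0 dst[0x06+2] := {0x0e,0x0e}
#1 dst[0x06+6] := {0x40,0x47,0x74,0x0e,0x0e,0x7e}
#2 dst[0x08+3] := {0x72,0x40,0x47}
query mem[0x07]=0x47, mem[0x01]=0x73, mem[0x0a]=0x47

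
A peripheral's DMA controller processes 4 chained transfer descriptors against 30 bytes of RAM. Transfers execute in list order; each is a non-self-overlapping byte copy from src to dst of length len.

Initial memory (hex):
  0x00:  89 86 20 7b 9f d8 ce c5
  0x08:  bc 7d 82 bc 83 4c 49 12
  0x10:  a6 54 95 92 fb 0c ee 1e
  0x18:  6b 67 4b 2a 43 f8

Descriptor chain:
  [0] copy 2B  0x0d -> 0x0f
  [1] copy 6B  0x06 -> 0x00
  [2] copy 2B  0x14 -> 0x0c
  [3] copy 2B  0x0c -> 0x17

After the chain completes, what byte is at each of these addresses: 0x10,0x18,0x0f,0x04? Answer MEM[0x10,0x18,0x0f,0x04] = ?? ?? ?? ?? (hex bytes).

  after D0: wrote 2B at 0x0f = 4c49
  after D1: wrote 6B at 0x00 = cec5bc7d82bc
  after D2: wrote 2B at 0x0c = fb0c
  after D3: wrote 2B at 0x17 = fb0c
query mem[0x10]=0x49, mem[0x18]=0x0c, mem[0x0f]=0x4c, mem[0x04]=0x82

MEM[0x10,0x18,0x0f,0x04] = 49 0c 4c 82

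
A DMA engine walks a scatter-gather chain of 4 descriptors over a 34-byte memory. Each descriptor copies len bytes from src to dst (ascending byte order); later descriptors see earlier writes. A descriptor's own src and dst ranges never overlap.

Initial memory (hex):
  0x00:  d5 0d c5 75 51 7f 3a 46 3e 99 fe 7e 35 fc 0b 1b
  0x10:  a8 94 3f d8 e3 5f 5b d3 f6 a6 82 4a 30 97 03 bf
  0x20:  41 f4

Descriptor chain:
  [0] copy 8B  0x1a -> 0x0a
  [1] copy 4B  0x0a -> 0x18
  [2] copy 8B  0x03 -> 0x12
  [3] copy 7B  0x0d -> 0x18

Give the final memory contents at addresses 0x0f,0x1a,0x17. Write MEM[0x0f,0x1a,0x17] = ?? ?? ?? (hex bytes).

MEM[0x0f,0x1a,0x17] = bf bf 3e

  after D0: wrote 8B at 0x0a = 824a309703bf41f4
  after D1: wrote 4B at 0x18 = 824a3097
  after D2: wrote 8B at 0x12 = 75517f3a463e9982
  after D3: wrote 7B at 0x18 = 9703bf41f47551
query mem[0x0f]=0xbf, mem[0x1a]=0xbf, mem[0x17]=0x3e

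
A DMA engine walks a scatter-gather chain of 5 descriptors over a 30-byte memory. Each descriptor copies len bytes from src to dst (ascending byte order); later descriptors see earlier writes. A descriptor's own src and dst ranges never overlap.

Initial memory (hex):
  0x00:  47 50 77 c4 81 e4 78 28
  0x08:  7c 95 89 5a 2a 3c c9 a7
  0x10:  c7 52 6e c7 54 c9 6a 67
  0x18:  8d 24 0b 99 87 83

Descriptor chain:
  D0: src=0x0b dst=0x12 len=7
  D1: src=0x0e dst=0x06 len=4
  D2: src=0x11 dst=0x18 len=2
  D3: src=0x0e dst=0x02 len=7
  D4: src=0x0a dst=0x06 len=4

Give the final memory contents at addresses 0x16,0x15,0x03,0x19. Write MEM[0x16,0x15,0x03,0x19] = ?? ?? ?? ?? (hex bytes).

MEM[0x16,0x15,0x03,0x19] = a7 c9 a7 5a

  after D0: wrote 7B at 0x12 = 5a2a3cc9a7c752
  after D1: wrote 4B at 0x06 = c9a7c752
  after D2: wrote 2B at 0x18 = 525a
  after D3: wrote 7B at 0x02 = c9a7c7525a2a3c
  after D4: wrote 4B at 0x06 = 895a2a3c
query mem[0x16]=0xa7, mem[0x15]=0xc9, mem[0x03]=0xa7, mem[0x19]=0x5a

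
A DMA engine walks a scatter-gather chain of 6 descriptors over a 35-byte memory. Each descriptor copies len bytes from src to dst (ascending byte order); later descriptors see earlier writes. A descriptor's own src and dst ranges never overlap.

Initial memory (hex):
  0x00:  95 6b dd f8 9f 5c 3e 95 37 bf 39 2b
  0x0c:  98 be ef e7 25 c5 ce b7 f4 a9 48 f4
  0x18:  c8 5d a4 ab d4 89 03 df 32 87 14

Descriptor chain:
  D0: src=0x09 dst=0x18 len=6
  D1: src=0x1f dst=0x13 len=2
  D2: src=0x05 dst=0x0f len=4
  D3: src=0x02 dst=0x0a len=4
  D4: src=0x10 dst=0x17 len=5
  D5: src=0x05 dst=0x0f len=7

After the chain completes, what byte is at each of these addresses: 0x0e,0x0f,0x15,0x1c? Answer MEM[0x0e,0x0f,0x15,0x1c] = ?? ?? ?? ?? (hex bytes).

D0: mem[0x18..0x1d] <- [bf 39 2b 98 be ef]
D1: mem[0x13..0x14] <- [df 32]
D2: mem[0x0f..0x12] <- [5c 3e 95 37]
D3: mem[0x0a..0x0d] <- [dd f8 9f 5c]
D4: mem[0x17..0x1b] <- [3e 95 37 df 32]
D5: mem[0x0f..0x15] <- [5c 3e 95 37 bf dd f8]
query mem[0x0e]=0xef, mem[0x0f]=0x5c, mem[0x15]=0xf8, mem[0x1c]=0xbe

MEM[0x0e,0x0f,0x15,0x1c] = ef 5c f8 be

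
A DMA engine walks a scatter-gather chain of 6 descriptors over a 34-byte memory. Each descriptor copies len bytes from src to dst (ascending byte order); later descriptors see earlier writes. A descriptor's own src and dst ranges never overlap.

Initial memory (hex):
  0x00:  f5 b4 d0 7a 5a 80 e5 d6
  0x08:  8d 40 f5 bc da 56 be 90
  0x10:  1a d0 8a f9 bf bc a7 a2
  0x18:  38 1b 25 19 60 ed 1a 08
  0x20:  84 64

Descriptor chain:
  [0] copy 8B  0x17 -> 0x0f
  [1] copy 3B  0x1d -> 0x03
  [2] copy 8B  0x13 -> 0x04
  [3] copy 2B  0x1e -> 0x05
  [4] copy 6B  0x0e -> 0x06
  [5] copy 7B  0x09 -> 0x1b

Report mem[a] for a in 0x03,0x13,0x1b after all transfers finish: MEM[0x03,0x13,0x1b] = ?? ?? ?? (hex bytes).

MEM[0x03,0x13,0x1b] = ed 19 1b

D0: mem[0x0f..0x16] <- [a2 38 1b 25 19 60 ed 1a]
D1: mem[0x03..0x05] <- [ed 1a 08]
D2: mem[0x04..0x0b] <- [19 60 ed 1a a2 38 1b 25]
D3: mem[0x05..0x06] <- [1a 08]
D4: mem[0x06..0x0b] <- [be a2 38 1b 25 19]
D5: mem[0x1b..0x21] <- [1b 25 19 da 56 be a2]
query mem[0x03]=0xed, mem[0x13]=0x19, mem[0x1b]=0x1b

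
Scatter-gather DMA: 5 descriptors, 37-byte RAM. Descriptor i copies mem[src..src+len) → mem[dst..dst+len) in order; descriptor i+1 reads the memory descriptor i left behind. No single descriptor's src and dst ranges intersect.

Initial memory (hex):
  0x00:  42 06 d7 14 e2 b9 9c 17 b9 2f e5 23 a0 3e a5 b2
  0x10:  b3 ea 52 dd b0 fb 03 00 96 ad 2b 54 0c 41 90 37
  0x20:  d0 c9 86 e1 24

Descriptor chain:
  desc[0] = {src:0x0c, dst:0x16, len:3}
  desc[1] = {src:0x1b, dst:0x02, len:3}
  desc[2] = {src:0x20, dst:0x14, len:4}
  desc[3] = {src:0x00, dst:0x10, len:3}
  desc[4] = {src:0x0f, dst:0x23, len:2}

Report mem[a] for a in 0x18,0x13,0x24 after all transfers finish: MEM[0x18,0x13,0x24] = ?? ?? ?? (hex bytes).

  after D0: wrote 3B at 0x16 = a03ea5
  after D1: wrote 3B at 0x02 = 540c41
  after D2: wrote 4B at 0x14 = d0c986e1
  after D3: wrote 3B at 0x10 = 420654
  after D4: wrote 2B at 0x23 = b242
query mem[0x18]=0xa5, mem[0x13]=0xdd, mem[0x24]=0x42

MEM[0x18,0x13,0x24] = a5 dd 42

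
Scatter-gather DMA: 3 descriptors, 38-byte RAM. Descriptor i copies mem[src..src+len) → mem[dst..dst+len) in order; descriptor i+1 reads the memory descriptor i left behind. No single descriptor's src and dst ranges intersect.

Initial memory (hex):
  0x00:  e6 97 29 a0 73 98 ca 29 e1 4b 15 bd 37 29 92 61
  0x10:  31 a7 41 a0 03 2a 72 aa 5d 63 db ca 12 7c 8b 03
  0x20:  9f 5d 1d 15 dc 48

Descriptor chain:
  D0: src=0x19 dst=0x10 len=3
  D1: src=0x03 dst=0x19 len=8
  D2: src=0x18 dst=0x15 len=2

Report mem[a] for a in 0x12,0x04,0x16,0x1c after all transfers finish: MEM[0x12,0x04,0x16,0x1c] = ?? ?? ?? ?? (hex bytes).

MEM[0x12,0x04,0x16,0x1c] = ca 73 a0 ca

#0 dst[0x10+3] := {0x63,0xdb,0xca}
#1 dst[0x19+8] := {0xa0,0x73,0x98,0xca,0x29,0xe1,0x4b,0x15}
#2 dst[0x15+2] := {0x5d,0xa0}
query mem[0x12]=0xca, mem[0x04]=0x73, mem[0x16]=0xa0, mem[0x1c]=0xca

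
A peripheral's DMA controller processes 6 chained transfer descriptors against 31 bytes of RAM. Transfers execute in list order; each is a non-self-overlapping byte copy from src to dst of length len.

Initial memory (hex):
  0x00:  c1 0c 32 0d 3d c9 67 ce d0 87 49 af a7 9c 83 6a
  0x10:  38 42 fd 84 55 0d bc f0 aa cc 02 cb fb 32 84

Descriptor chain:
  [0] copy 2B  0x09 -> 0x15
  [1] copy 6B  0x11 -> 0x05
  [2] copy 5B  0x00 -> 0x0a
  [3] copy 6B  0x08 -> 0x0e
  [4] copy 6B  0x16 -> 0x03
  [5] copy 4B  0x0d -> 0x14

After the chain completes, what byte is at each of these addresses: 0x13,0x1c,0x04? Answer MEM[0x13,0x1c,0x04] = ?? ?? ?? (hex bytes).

  after D0: wrote 2B at 0x15 = 8749
  after D1: wrote 6B at 0x05 = 42fd84558749
  after D2: wrote 5B at 0x0a = c10c320d3d
  after D3: wrote 6B at 0x0e = 5587c10c320d
  after D4: wrote 6B at 0x03 = 49f0aacc02cb
  after D5: wrote 4B at 0x14 = 0d5587c1
query mem[0x13]=0x0d, mem[0x1c]=0xfb, mem[0x04]=0xf0

MEM[0x13,0x1c,0x04] = 0d fb f0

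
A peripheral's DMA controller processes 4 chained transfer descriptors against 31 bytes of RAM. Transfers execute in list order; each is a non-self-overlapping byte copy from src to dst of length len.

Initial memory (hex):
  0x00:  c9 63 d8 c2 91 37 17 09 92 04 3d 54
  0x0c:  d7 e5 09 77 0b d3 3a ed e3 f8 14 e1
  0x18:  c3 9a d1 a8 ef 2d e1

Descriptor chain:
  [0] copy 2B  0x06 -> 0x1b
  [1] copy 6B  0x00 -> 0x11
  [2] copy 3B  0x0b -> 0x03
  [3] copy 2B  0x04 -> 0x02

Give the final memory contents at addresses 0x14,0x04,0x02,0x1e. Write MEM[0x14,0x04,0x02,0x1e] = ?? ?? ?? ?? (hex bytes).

D0: mem[0x1b..0x1c] <- [17 09]
D1: mem[0x11..0x16] <- [c9 63 d8 c2 91 37]
D2: mem[0x03..0x05] <- [54 d7 e5]
D3: mem[0x02..0x03] <- [d7 e5]
query mem[0x14]=0xc2, mem[0x04]=0xd7, mem[0x02]=0xd7, mem[0x1e]=0xe1

MEM[0x14,0x04,0x02,0x1e] = c2 d7 d7 e1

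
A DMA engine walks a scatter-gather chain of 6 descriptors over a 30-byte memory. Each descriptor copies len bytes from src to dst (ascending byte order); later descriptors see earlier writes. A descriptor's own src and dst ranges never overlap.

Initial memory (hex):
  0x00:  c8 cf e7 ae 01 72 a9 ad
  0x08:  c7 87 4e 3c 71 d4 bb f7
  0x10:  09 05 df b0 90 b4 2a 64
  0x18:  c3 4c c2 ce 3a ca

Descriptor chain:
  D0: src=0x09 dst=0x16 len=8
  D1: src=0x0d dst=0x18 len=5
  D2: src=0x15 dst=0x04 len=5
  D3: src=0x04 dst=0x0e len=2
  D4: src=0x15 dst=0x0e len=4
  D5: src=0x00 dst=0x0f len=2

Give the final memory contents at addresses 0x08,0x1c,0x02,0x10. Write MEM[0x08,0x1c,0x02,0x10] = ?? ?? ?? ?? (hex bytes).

#0 dst[0x16+8] := {0x87,0x4e,0x3c,0x71,0xd4,0xbb,0xf7,0x09}
#1 dst[0x18+5] := {0xd4,0xbb,0xf7,0x09,0x05}
#2 dst[0x04+5] := {0xb4,0x87,0x4e,0xd4,0xbb}
#3 dst[0x0e+2] := {0xb4,0x87}
#4 dst[0x0e+4] := {0xb4,0x87,0x4e,0xd4}
#5 dst[0x0f+2] := {0xc8,0xcf}
query mem[0x08]=0xbb, mem[0x1c]=0x05, mem[0x02]=0xe7, mem[0x10]=0xcf

MEM[0x08,0x1c,0x02,0x10] = bb 05 e7 cf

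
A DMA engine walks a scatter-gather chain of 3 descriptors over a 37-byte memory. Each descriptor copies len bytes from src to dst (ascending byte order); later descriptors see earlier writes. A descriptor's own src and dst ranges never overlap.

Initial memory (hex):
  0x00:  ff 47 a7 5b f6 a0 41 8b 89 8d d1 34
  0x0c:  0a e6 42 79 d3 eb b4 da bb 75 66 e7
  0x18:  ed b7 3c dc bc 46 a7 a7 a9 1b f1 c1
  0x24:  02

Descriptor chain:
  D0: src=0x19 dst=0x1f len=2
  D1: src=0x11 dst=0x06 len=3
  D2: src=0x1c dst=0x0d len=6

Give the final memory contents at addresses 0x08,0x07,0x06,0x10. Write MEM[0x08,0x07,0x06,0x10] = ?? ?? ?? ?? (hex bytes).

MEM[0x08,0x07,0x06,0x10] = da b4 eb b7

#0 dst[0x1f+2] := {0xb7,0x3c}
#1 dst[0x06+3] := {0xeb,0xb4,0xda}
#2 dst[0x0d+6] := {0xbc,0x46,0xa7,0xb7,0x3c,0x1b}
query mem[0x08]=0xda, mem[0x07]=0xb4, mem[0x06]=0xeb, mem[0x10]=0xb7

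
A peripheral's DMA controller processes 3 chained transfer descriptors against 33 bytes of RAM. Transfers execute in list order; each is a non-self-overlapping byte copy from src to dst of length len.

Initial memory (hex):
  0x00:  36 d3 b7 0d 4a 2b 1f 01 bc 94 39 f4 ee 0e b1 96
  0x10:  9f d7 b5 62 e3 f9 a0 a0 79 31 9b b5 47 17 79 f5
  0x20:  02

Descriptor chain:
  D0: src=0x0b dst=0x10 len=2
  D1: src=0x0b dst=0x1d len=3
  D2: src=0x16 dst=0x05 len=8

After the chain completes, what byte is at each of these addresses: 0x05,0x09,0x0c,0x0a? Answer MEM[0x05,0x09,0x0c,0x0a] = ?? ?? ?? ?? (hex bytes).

MEM[0x05,0x09,0x0c,0x0a] = a0 9b f4 b5

  after D0: wrote 2B at 0x10 = f4ee
  after D1: wrote 3B at 0x1d = f4ee0e
  after D2: wrote 8B at 0x05 = a0a079319bb547f4
query mem[0x05]=0xa0, mem[0x09]=0x9b, mem[0x0c]=0xf4, mem[0x0a]=0xb5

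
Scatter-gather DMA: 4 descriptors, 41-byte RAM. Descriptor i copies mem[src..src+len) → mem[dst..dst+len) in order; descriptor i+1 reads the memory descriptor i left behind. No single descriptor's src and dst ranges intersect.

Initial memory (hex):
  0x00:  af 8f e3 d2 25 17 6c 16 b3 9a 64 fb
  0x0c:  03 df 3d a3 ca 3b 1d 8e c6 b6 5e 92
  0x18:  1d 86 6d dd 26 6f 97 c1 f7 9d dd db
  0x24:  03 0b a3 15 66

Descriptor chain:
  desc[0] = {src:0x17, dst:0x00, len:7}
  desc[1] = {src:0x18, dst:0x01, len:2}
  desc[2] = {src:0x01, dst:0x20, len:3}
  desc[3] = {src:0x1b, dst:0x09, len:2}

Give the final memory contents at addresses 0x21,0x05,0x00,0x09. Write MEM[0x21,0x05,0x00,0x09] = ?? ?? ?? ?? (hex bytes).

[0] 0x17->0x00 len=7 : 92 1d 86 6d dd 26 6f
[1] 0x18->0x01 len=2 : 1d 86
[2] 0x01->0x20 len=3 : 1d 86 6d
[3] 0x1b->0x09 len=2 : dd 26
query mem[0x21]=0x86, mem[0x05]=0x26, mem[0x00]=0x92, mem[0x09]=0xdd

MEM[0x21,0x05,0x00,0x09] = 86 26 92 dd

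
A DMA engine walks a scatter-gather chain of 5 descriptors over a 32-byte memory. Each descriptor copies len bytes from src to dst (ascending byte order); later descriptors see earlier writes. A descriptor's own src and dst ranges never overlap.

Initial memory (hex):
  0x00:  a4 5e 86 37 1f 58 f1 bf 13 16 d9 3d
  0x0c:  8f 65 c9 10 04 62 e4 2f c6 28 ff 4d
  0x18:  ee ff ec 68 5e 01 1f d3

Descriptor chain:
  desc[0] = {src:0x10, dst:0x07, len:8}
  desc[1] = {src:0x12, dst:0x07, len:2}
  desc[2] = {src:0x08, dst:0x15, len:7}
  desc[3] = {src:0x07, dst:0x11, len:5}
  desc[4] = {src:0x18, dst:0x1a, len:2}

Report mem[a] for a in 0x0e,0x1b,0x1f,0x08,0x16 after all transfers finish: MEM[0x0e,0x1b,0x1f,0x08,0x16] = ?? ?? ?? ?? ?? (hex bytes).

MEM[0x0e,0x1b,0x1f,0x08,0x16] = 4d 28 d3 2f e4

  after D0: wrote 8B at 0x07 = 0462e42fc628ff4d
  after D1: wrote 2B at 0x07 = e42f
  after D2: wrote 7B at 0x15 = 2fe42fc628ff4d
  after D3: wrote 5B at 0x11 = e42fe42fc6
  after D4: wrote 2B at 0x1a = c628
query mem[0x0e]=0x4d, mem[0x1b]=0x28, mem[0x1f]=0xd3, mem[0x08]=0x2f, mem[0x16]=0xe4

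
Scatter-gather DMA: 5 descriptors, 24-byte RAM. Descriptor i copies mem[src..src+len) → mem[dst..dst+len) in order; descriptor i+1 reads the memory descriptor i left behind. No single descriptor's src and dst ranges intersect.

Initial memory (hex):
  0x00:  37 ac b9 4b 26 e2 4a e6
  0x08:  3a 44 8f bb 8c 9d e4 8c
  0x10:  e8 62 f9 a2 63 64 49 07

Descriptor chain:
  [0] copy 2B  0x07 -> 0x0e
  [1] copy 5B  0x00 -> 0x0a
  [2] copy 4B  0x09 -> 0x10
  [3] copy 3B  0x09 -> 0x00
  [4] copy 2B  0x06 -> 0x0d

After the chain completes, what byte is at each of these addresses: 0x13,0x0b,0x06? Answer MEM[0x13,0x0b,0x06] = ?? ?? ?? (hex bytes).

[0] 0x07->0x0e len=2 : e6 3a
[1] 0x00->0x0a len=5 : 37 ac b9 4b 26
[2] 0x09->0x10 len=4 : 44 37 ac b9
[3] 0x09->0x00 len=3 : 44 37 ac
[4] 0x06->0x0d len=2 : 4a e6
query mem[0x13]=0xb9, mem[0x0b]=0xac, mem[0x06]=0x4a

MEM[0x13,0x0b,0x06] = b9 ac 4a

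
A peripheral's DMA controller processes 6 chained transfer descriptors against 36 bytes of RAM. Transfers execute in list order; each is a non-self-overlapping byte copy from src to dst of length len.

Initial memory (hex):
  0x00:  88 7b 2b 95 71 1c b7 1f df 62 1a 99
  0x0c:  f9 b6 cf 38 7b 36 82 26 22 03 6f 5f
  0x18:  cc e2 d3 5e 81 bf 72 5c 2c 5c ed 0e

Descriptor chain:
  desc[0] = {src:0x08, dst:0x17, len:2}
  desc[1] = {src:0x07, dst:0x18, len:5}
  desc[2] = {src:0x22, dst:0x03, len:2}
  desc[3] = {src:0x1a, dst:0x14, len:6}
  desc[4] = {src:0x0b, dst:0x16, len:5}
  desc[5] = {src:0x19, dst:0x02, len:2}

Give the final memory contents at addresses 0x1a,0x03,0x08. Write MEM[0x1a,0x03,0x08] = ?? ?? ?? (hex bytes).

#0 dst[0x17+2] := {0xdf,0x62}
#1 dst[0x18+5] := {0x1f,0xdf,0x62,0x1a,0x99}
#2 dst[0x03+2] := {0xed,0x0e}
#3 dst[0x14+6] := {0x62,0x1a,0x99,0xbf,0x72,0x5c}
#4 dst[0x16+5] := {0x99,0xf9,0xb6,0xcf,0x38}
#5 dst[0x02+2] := {0xcf,0x38}
query mem[0x1a]=0x38, mem[0x03]=0x38, mem[0x08]=0xdf

MEM[0x1a,0x03,0x08] = 38 38 df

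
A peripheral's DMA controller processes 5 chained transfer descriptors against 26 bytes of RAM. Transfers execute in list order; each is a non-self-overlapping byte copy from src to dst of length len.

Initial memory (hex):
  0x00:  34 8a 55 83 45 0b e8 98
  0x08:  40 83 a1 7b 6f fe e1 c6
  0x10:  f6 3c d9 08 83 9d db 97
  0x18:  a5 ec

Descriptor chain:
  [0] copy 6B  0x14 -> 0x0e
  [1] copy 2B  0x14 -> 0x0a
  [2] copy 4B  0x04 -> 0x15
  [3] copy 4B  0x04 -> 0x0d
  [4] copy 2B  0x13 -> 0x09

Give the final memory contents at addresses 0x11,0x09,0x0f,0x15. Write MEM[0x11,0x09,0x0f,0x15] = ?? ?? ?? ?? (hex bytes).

D0: mem[0x0e..0x13] <- [83 9d db 97 a5 ec]
D1: mem[0x0a..0x0b] <- [83 9d]
D2: mem[0x15..0x18] <- [45 0b e8 98]
D3: mem[0x0d..0x10] <- [45 0b e8 98]
D4: mem[0x09..0x0a] <- [ec 83]
query mem[0x11]=0x97, mem[0x09]=0xec, mem[0x0f]=0xe8, mem[0x15]=0x45

MEM[0x11,0x09,0x0f,0x15] = 97 ec e8 45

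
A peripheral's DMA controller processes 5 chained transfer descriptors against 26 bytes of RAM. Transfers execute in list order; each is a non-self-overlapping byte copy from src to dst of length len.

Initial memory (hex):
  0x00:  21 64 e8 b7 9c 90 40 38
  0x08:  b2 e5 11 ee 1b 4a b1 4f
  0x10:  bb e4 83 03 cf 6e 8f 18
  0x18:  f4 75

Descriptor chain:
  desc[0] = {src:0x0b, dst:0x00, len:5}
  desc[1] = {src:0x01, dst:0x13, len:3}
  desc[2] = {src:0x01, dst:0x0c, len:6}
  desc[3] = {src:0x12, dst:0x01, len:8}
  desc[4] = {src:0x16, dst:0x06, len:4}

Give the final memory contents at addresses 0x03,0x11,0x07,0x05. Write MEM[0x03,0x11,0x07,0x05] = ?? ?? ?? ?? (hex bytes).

MEM[0x03,0x11,0x07,0x05] = 4a 40 18 8f

D0: mem[0x00..0x04] <- [ee 1b 4a b1 4f]
D1: mem[0x13..0x15] <- [1b 4a b1]
D2: mem[0x0c..0x11] <- [1b 4a b1 4f 90 40]
D3: mem[0x01..0x08] <- [83 1b 4a b1 8f 18 f4 75]
D4: mem[0x06..0x09] <- [8f 18 f4 75]
query mem[0x03]=0x4a, mem[0x11]=0x40, mem[0x07]=0x18, mem[0x05]=0x8f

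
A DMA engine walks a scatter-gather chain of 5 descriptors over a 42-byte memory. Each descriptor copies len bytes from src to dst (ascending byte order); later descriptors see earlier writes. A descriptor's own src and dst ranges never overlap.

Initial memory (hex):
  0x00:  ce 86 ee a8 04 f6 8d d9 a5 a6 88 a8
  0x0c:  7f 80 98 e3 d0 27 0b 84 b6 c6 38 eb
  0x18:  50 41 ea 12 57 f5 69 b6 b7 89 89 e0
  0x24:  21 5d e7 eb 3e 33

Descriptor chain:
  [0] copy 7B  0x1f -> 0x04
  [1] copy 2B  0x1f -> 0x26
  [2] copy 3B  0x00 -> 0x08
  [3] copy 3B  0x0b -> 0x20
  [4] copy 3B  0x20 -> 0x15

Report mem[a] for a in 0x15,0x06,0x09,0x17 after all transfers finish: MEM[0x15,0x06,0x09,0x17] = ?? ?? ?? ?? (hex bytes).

#0 dst[0x04+7] := {0xb6,0xb7,0x89,0x89,0xe0,0x21,0x5d}
#1 dst[0x26+2] := {0xb6,0xb7}
#2 dst[0x08+3] := {0xce,0x86,0xee}
#3 dst[0x20+3] := {0xa8,0x7f,0x80}
#4 dst[0x15+3] := {0xa8,0x7f,0x80}
query mem[0x15]=0xa8, mem[0x06]=0x89, mem[0x09]=0x86, mem[0x17]=0x80

MEM[0x15,0x06,0x09,0x17] = a8 89 86 80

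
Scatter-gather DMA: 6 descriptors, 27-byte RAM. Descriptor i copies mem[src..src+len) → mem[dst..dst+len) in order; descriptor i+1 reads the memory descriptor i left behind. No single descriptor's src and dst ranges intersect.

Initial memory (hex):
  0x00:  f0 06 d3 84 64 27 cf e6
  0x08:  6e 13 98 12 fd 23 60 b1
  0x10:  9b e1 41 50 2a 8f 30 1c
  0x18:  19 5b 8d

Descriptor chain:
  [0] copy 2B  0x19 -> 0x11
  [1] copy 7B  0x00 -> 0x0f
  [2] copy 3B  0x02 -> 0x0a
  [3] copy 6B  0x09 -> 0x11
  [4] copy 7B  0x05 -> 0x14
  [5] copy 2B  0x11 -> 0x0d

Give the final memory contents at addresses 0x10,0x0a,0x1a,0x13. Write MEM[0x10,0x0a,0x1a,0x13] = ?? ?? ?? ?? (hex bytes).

MEM[0x10,0x0a,0x1a,0x13] = 06 d3 84 84

  after D0: wrote 2B at 0x11 = 5b8d
  after D1: wrote 7B at 0x0f = f006d3846427cf
  after D2: wrote 3B at 0x0a = d38464
  after D3: wrote 6B at 0x11 = 13d384642360
  after D4: wrote 7B at 0x14 = 27cfe66e13d384
  after D5: wrote 2B at 0x0d = 13d3
query mem[0x10]=0x06, mem[0x0a]=0xd3, mem[0x1a]=0x84, mem[0x13]=0x84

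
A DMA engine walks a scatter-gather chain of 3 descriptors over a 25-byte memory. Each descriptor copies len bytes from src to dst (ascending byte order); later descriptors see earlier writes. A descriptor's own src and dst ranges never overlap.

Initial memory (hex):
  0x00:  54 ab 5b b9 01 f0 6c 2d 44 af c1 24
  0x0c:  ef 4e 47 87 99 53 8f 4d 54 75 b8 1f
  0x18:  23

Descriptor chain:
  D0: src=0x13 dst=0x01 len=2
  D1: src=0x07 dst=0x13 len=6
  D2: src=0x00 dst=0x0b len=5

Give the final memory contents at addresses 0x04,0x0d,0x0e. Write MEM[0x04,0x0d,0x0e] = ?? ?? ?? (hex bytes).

[0] 0x13->0x01 len=2 : 4d 54
[1] 0x07->0x13 len=6 : 2d 44 af c1 24 ef
[2] 0x00->0x0b len=5 : 54 4d 54 b9 01
query mem[0x04]=0x01, mem[0x0d]=0x54, mem[0x0e]=0xb9

MEM[0x04,0x0d,0x0e] = 01 54 b9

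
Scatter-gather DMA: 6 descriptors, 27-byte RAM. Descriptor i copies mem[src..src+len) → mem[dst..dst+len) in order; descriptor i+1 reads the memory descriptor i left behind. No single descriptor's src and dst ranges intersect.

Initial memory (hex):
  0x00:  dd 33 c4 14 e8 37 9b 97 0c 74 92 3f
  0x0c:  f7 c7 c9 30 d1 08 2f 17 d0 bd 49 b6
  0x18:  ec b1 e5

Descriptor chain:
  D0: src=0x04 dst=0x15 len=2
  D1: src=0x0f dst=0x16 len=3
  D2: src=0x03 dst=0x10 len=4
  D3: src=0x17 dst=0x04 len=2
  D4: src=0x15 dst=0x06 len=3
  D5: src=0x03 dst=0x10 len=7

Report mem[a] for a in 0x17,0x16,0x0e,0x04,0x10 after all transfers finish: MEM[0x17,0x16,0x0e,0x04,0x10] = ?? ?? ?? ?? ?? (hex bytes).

#0 dst[0x15+2] := {0xe8,0x37}
#1 dst[0x16+3] := {0x30,0xd1,0x08}
#2 dst[0x10+4] := {0x14,0xe8,0x37,0x9b}
#3 dst[0x04+2] := {0xd1,0x08}
#4 dst[0x06+3] := {0xe8,0x30,0xd1}
#5 dst[0x10+7] := {0x14,0xd1,0x08,0xe8,0x30,0xd1,0x74}
query mem[0x17]=0xd1, mem[0x16]=0x74, mem[0x0e]=0xc9, mem[0x04]=0xd1, mem[0x10]=0x14

MEM[0x17,0x16,0x0e,0x04,0x10] = d1 74 c9 d1 14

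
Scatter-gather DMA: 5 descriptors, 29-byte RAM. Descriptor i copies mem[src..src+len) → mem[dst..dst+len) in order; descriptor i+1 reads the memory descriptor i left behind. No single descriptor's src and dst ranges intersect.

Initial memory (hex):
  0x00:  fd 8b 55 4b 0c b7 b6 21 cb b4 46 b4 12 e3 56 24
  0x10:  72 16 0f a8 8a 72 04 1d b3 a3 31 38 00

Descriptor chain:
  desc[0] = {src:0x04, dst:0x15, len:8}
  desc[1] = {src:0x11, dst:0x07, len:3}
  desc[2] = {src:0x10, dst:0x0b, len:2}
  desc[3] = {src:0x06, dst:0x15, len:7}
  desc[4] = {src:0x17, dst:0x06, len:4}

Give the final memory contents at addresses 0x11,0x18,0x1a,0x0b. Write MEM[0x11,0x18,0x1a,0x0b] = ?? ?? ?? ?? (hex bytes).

D0: mem[0x15..0x1c] <- [0c b7 b6 21 cb b4 46 b4]
D1: mem[0x07..0x09] <- [16 0f a8]
D2: mem[0x0b..0x0c] <- [72 16]
D3: mem[0x15..0x1b] <- [b6 16 0f a8 46 72 16]
D4: mem[0x06..0x09] <- [0f a8 46 72]
query mem[0x11]=0x16, mem[0x18]=0xa8, mem[0x1a]=0x72, mem[0x0b]=0x72

MEM[0x11,0x18,0x1a,0x0b] = 16 a8 72 72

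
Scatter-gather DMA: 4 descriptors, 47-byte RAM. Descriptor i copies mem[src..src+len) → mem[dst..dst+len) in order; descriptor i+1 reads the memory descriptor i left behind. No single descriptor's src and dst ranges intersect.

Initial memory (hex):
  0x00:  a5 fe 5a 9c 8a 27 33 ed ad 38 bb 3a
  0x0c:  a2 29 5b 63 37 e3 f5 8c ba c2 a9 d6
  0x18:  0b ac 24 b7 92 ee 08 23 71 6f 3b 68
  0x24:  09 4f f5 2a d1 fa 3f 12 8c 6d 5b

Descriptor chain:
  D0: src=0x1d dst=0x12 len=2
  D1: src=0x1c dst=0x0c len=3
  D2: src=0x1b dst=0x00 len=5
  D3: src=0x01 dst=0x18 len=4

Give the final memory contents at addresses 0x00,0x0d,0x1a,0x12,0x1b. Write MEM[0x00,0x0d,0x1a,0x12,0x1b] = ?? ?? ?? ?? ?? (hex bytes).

MEM[0x00,0x0d,0x1a,0x12,0x1b] = b7 ee 08 ee 23

  after D0: wrote 2B at 0x12 = ee08
  after D1: wrote 3B at 0x0c = 92ee08
  after D2: wrote 5B at 0x00 = b792ee0823
  after D3: wrote 4B at 0x18 = 92ee0823
query mem[0x00]=0xb7, mem[0x0d]=0xee, mem[0x1a]=0x08, mem[0x12]=0xee, mem[0x1b]=0x23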